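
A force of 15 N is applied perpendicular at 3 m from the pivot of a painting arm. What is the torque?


Given: F = 15 N, r = 3 m, angle = 90 deg (perpendicular)
Using tau = F * r * sin(90)
sin(90) = 1
tau = 15 * 3 * 1
tau = 45 Nm

45 Nm


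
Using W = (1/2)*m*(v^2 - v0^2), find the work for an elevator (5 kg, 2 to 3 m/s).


Given: m = 5 kg, v0 = 2 m/s, v = 3 m/s
Using W = (1/2)*m*(v^2 - v0^2)
v^2 = 3^2 = 9
v0^2 = 2^2 = 4
v^2 - v0^2 = 9 - 4 = 5
W = (1/2)*5*5 = 25/2 J

25/2 J


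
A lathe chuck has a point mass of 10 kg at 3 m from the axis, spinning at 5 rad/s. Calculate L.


Given: m = 10 kg, r = 3 m, omega = 5 rad/s
For a point mass: I = m*r^2
I = 10*3^2 = 10*9 = 90
L = I*omega = 90*5
L = 450 kg*m^2/s

450 kg*m^2/s


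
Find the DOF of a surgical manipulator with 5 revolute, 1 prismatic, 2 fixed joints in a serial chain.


Given: serial robot with 5 revolute, 1 prismatic, 2 fixed joints
DOF contribution per joint type: revolute=1, prismatic=1, spherical=3, fixed=0
DOF = 5*1 + 1*1 + 2*0
DOF = 6

6


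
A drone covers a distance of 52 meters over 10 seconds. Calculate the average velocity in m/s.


Given: distance d = 52 m, time t = 10 s
Using v = d / t
v = 52 / 10
v = 26/5 m/s

26/5 m/s


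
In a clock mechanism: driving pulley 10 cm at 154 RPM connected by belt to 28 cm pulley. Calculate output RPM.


Given: D1 = 10 cm, w1 = 154 RPM, D2 = 28 cm
Using D1*w1 = D2*w2
w2 = D1*w1 / D2
w2 = 10*154 / 28
w2 = 1540 / 28
w2 = 55 RPM

55 RPM


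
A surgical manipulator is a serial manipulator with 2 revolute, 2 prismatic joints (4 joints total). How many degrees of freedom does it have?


Given: serial robot with 2 revolute, 2 prismatic joints
DOF contribution per joint type: revolute=1, prismatic=1, spherical=3, fixed=0
DOF = 2*1 + 2*1
DOF = 4

4


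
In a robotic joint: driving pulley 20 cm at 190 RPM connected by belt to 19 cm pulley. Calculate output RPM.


Given: D1 = 20 cm, w1 = 190 RPM, D2 = 19 cm
Using D1*w1 = D2*w2
w2 = D1*w1 / D2
w2 = 20*190 / 19
w2 = 3800 / 19
w2 = 200 RPM

200 RPM


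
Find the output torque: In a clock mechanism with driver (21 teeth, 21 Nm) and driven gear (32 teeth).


Given: N1 = 21, N2 = 32, T1 = 21 Nm
Using T2/T1 = N2/N1
T2 = T1 * N2 / N1
T2 = 21 * 32 / 21
T2 = 672 / 21
T2 = 32 Nm

32 Nm


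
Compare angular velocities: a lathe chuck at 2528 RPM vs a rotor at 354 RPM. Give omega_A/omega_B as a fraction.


Given: RPM_A = 2528, RPM_B = 354
omega = 2*pi*RPM/60, so omega_A/omega_B = RPM_A / RPM_B
omega_A/omega_B = 2528 / 354
omega_A/omega_B = 1264/177

1264/177


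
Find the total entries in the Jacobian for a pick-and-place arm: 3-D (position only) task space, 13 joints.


Given: task space dimension = 3, joints = 13
Jacobian is a 3 x 13 matrix
Total entries = rows * columns
Total = 3 * 13
Total = 39

39


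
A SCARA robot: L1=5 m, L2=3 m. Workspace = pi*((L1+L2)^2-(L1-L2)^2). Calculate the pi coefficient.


Given: L1 = 5, L2 = 3
(L1+L2)^2 = (8)^2 = 64
(L1-L2)^2 = (2)^2 = 4
Difference = 64 - 4 = 60
This equals 4*L1*L2 = 4*5*3 = 60
Workspace area = 60*pi

60


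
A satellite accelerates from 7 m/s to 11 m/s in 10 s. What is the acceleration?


Given: initial velocity v0 = 7 m/s, final velocity v = 11 m/s, time t = 10 s
Using a = (v - v0) / t
a = (11 - 7) / 10
a = 4 / 10
a = 2/5 m/s^2

2/5 m/s^2


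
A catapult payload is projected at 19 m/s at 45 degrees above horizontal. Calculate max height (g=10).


Given: v0 = 19 m/s, theta = 45 deg, g = 10 m/s^2
sin^2(45) = 1/2
Using H = v0^2 * sin^2(theta) / (2*g)
H = 19^2 * 1/2 / (2*10)
H = 361 * 1/2 / 20
H = 361/2 / 20
H = 361/40 m

361/40 m


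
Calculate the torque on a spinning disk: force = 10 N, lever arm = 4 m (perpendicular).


Given: F = 10 N, r = 4 m, angle = 90 deg (perpendicular)
Using tau = F * r * sin(90)
sin(90) = 1
tau = 10 * 4 * 1
tau = 40 Nm

40 Nm


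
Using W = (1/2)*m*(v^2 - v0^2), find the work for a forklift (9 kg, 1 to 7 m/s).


Given: m = 9 kg, v0 = 1 m/s, v = 7 m/s
Using W = (1/2)*m*(v^2 - v0^2)
v^2 = 7^2 = 49
v0^2 = 1^2 = 1
v^2 - v0^2 = 49 - 1 = 48
W = (1/2)*9*48 = 216 J

216 J


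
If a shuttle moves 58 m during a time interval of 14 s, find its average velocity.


Given: distance d = 58 m, time t = 14 s
Using v = d / t
v = 58 / 14
v = 29/7 m/s

29/7 m/s


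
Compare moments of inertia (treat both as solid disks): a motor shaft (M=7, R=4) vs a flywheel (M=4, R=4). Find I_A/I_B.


Given: M1=7 kg, R1=4 m, M2=4 kg, R2=4 m
For a disk: I = (1/2)*M*R^2, so I_A/I_B = (M1*R1^2)/(M2*R2^2)
M1*R1^2 = 7*16 = 112
M2*R2^2 = 4*16 = 64
I_A/I_B = 112/64 = 7/4

7/4


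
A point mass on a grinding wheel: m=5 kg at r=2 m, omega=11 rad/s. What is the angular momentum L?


Given: m = 5 kg, r = 2 m, omega = 11 rad/s
For a point mass: I = m*r^2
I = 5*2^2 = 5*4 = 20
L = I*omega = 20*11
L = 220 kg*m^2/s

220 kg*m^2/s


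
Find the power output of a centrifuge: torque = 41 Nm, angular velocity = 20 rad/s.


Given: tau = 41 Nm, omega = 20 rad/s
Using P = tau * omega
P = 41 * 20
P = 820 W

820 W


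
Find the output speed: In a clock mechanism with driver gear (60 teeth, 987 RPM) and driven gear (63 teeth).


Given: N1 = 60 teeth, w1 = 987 RPM, N2 = 63 teeth
Using N1*w1 = N2*w2
w2 = N1*w1 / N2
w2 = 60*987 / 63
w2 = 59220 / 63
w2 = 940 RPM

940 RPM


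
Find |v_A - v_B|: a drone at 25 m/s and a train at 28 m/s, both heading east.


Given: v_A = 25 m/s east, v_B = 28 m/s east
Both move in the same direction; relative speed = |v_A - v_B|
|25 - 28| = |-3|
= 3 m/s

3 m/s


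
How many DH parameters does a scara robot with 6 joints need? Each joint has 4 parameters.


Given: 6 joints, 4 DH parameters per joint (d, theta, a, alpha)
Total DH parameters = number_of_joints * 4
Total = 6 * 4
Total = 24

24


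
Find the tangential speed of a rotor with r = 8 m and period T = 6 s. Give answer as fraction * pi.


Given: radius r = 8 m, period T = 6 s
Using v = 2*pi*r / T
v = 2*pi*8 / 6
v = 16*pi / 6
v = 8/3*pi m/s

8/3*pi m/s


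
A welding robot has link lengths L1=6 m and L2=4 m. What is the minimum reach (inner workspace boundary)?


Given: L1 = 6 m, L2 = 4 m
For a 2-link planar arm, min reach = |L1 - L2| (second link folded back)
Min reach = |6 - 4|
Min reach = 2 m

2 m


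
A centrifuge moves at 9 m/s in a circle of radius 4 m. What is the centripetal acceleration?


Given: v = 9 m/s, r = 4 m
Using a_c = v^2 / r
a_c = 9^2 / 4
a_c = 81 / 4
a_c = 81/4 m/s^2

81/4 m/s^2


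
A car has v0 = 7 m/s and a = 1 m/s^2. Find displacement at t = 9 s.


Given: v0 = 7 m/s, a = 1 m/s^2, t = 9 s
Using s = v0*t + (1/2)*a*t^2
s = 7*9 + (1/2)*1*9^2
s = 63 + (1/2)*81
s = 63 + 81/2
s = 207/2

207/2 m


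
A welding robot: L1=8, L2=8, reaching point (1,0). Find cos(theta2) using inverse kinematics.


Given: L1 = 8, L2 = 8, target (x, y) = (1, 0)
Using cos(theta2) = (x^2 + y^2 - L1^2 - L2^2) / (2*L1*L2)
x^2 + y^2 = 1^2 + 0 = 1
L1^2 + L2^2 = 64 + 64 = 128
Numerator = 1 - 128 = -127
Denominator = 2*8*8 = 128
cos(theta2) = -127/128 = -127/128

-127/128


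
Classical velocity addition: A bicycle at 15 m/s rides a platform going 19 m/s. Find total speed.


Given: object velocity = 15 m/s, platform velocity = 19 m/s (same direction)
Using classical velocity addition: v_total = v_object + v_platform
v_total = 15 + 19
v_total = 34 m/s

34 m/s


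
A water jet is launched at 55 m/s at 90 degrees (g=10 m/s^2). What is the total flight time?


Given: v0 = 55 m/s, theta = 90 deg, g = 10 m/s^2
sin(90) = 1
Using T = 2*v0*sin(theta) / g
T = 2*55*1 / 10
T = 110 / 10
T = 11 s

11 s


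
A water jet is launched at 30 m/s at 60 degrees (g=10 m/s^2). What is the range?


Given: v0 = 30 m/s, theta = 60 deg, g = 10 m/s^2
sin(2*60) = sin(120) = sqrt(3)/2
Using R = v0^2 * sin(2*theta) / g
R = 30^2 * (sqrt(3)/2) / 10
R = 900 * sqrt(3) / 20
R = 45*sqrt(3) m

45*sqrt(3) m


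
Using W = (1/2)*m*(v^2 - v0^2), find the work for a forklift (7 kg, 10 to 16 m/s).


Given: m = 7 kg, v0 = 10 m/s, v = 16 m/s
Using W = (1/2)*m*(v^2 - v0^2)
v^2 = 16^2 = 256
v0^2 = 10^2 = 100
v^2 - v0^2 = 256 - 100 = 156
W = (1/2)*7*156 = 546 J

546 J


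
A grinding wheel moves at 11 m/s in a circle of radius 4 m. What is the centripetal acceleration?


Given: v = 11 m/s, r = 4 m
Using a_c = v^2 / r
a_c = 11^2 / 4
a_c = 121 / 4
a_c = 121/4 m/s^2

121/4 m/s^2


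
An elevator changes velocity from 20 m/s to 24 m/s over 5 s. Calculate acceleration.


Given: initial velocity v0 = 20 m/s, final velocity v = 24 m/s, time t = 5 s
Using a = (v - v0) / t
a = (24 - 20) / 5
a = 4 / 5
a = 4/5 m/s^2

4/5 m/s^2


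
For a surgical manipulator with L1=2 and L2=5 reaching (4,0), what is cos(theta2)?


Given: L1 = 2, L2 = 5, target (x, y) = (4, 0)
Using cos(theta2) = (x^2 + y^2 - L1^2 - L2^2) / (2*L1*L2)
x^2 + y^2 = 4^2 + 0 = 16
L1^2 + L2^2 = 4 + 25 = 29
Numerator = 16 - 29 = -13
Denominator = 2*2*5 = 20
cos(theta2) = -13/20 = -13/20

-13/20


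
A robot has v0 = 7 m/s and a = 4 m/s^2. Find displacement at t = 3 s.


Given: v0 = 7 m/s, a = 4 m/s^2, t = 3 s
Using s = v0*t + (1/2)*a*t^2
s = 7*3 + (1/2)*4*3^2
s = 21 + (1/2)*36
s = 21 + 18
s = 39

39 m


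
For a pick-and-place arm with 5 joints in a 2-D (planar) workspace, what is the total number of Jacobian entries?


Given: task space dimension = 2, joints = 5
Jacobian is a 2 x 5 matrix
Total entries = rows * columns
Total = 2 * 5
Total = 10

10


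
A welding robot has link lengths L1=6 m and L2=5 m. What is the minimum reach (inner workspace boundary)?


Given: L1 = 6 m, L2 = 5 m
For a 2-link planar arm, min reach = |L1 - L2| (second link folded back)
Min reach = |6 - 5|
Min reach = 1 m

1 m


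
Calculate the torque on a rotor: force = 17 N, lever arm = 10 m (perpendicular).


Given: F = 17 N, r = 10 m, angle = 90 deg (perpendicular)
Using tau = F * r * sin(90)
sin(90) = 1
tau = 17 * 10 * 1
tau = 170 Nm

170 Nm


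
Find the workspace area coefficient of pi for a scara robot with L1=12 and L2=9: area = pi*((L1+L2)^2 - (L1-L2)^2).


Given: L1 = 12, L2 = 9
(L1+L2)^2 = (21)^2 = 441
(L1-L2)^2 = (3)^2 = 9
Difference = 441 - 9 = 432
This equals 4*L1*L2 = 4*12*9 = 432
Workspace area = 432*pi

432


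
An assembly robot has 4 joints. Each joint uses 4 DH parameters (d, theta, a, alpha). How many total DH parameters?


Given: 4 joints, 4 DH parameters per joint (d, theta, a, alpha)
Total DH parameters = number_of_joints * 4
Total = 4 * 4
Total = 16

16


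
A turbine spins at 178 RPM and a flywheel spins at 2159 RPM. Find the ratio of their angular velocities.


Given: RPM_A = 178, RPM_B = 2159
omega = 2*pi*RPM/60, so omega_A/omega_B = RPM_A / RPM_B
omega_A/omega_B = 178 / 2159
omega_A/omega_B = 178/2159

178/2159


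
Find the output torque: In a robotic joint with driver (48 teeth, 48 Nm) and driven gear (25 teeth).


Given: N1 = 48, N2 = 25, T1 = 48 Nm
Using T2/T1 = N2/N1
T2 = T1 * N2 / N1
T2 = 48 * 25 / 48
T2 = 1200 / 48
T2 = 25 Nm

25 Nm


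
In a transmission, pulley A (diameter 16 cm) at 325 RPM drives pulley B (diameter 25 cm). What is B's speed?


Given: D1 = 16 cm, w1 = 325 RPM, D2 = 25 cm
Using D1*w1 = D2*w2
w2 = D1*w1 / D2
w2 = 16*325 / 25
w2 = 5200 / 25
w2 = 208 RPM

208 RPM


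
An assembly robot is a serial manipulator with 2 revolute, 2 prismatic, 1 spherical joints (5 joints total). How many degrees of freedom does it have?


Given: serial robot with 2 revolute, 2 prismatic, 1 spherical joints
DOF contribution per joint type: revolute=1, prismatic=1, spherical=3, fixed=0
DOF = 2*1 + 2*1 + 1*3
DOF = 7

7


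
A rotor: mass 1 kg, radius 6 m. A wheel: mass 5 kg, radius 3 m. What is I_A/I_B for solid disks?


Given: M1=1 kg, R1=6 m, M2=5 kg, R2=3 m
For a disk: I = (1/2)*M*R^2, so I_A/I_B = (M1*R1^2)/(M2*R2^2)
M1*R1^2 = 1*36 = 36
M2*R2^2 = 5*9 = 45
I_A/I_B = 36/45 = 4/5

4/5


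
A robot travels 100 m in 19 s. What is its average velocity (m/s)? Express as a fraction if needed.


Given: distance d = 100 m, time t = 19 s
Using v = d / t
v = 100 / 19
v = 100/19 m/s

100/19 m/s


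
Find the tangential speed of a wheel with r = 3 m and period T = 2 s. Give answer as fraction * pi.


Given: radius r = 3 m, period T = 2 s
Using v = 2*pi*r / T
v = 2*pi*3 / 2
v = 6*pi / 2
v = 3*pi m/s

3*pi m/s


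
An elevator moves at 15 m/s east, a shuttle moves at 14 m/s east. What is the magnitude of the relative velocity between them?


Given: v_A = 15 m/s east, v_B = 14 m/s east
Both move in the same direction; relative speed = |v_A - v_B|
|15 - 14| = |1|
= 1 m/s

1 m/s


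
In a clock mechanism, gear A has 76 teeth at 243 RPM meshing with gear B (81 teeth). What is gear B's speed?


Given: N1 = 76 teeth, w1 = 243 RPM, N2 = 81 teeth
Using N1*w1 = N2*w2
w2 = N1*w1 / N2
w2 = 76*243 / 81
w2 = 18468 / 81
w2 = 228 RPM

228 RPM


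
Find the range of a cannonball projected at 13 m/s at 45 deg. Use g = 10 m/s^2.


Given: v0 = 13 m/s, theta = 45 deg, g = 10 m/s^2
sin(2*45) = sin(90) = 1
Using R = v0^2 * sin(2*theta) / g
R = 13^2 * 1 / 10
R = 169 / 10
R = 169/10 m

169/10 m


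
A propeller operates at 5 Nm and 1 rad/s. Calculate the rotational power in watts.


Given: tau = 5 Nm, omega = 1 rad/s
Using P = tau * omega
P = 5 * 1
P = 5 W

5 W


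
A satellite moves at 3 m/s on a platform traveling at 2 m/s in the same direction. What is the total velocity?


Given: object velocity = 3 m/s, platform velocity = 2 m/s (same direction)
Using classical velocity addition: v_total = v_object + v_platform
v_total = 3 + 2
v_total = 5 m/s

5 m/s


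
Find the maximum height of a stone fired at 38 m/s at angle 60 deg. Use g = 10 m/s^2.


Given: v0 = 38 m/s, theta = 60 deg, g = 10 m/s^2
sin^2(60) = 3/4
Using H = v0^2 * sin^2(theta) / (2*g)
H = 38^2 * 3/4 / (2*10)
H = 1444 * 3/4 / 20
H = 1083 / 20
H = 1083/20 m

1083/20 m


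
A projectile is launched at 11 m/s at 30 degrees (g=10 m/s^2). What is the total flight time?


Given: v0 = 11 m/s, theta = 30 deg, g = 10 m/s^2
sin(30) = 1/2
Using T = 2*v0*sin(theta) / g
T = 2*11*1/2 / 10
T = 11 / 10
T = 11/10 s

11/10 s


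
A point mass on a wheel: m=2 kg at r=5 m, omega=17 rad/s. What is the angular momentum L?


Given: m = 2 kg, r = 5 m, omega = 17 rad/s
For a point mass: I = m*r^2
I = 2*5^2 = 2*25 = 50
L = I*omega = 50*17
L = 850 kg*m^2/s

850 kg*m^2/s


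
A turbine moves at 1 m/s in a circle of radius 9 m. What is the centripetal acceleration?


Given: v = 1 m/s, r = 9 m
Using a_c = v^2 / r
a_c = 1^2 / 9
a_c = 1 / 9
a_c = 1/9 m/s^2

1/9 m/s^2


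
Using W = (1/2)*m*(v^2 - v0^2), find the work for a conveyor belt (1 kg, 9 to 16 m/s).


Given: m = 1 kg, v0 = 9 m/s, v = 16 m/s
Using W = (1/2)*m*(v^2 - v0^2)
v^2 = 16^2 = 256
v0^2 = 9^2 = 81
v^2 - v0^2 = 256 - 81 = 175
W = (1/2)*1*175 = 175/2 J

175/2 J


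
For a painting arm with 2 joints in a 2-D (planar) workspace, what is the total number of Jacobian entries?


Given: task space dimension = 2, joints = 2
Jacobian is a 2 x 2 matrix
Total entries = rows * columns
Total = 2 * 2
Total = 4

4


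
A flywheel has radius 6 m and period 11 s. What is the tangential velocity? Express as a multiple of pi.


Given: radius r = 6 m, period T = 11 s
Using v = 2*pi*r / T
v = 2*pi*6 / 11
v = 12*pi / 11
v = 12/11*pi m/s

12/11*pi m/s


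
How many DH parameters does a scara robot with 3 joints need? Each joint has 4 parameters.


Given: 3 joints, 4 DH parameters per joint (d, theta, a, alpha)
Total DH parameters = number_of_joints * 4
Total = 3 * 4
Total = 12

12


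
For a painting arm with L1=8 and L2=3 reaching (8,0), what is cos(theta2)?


Given: L1 = 8, L2 = 3, target (x, y) = (8, 0)
Using cos(theta2) = (x^2 + y^2 - L1^2 - L2^2) / (2*L1*L2)
x^2 + y^2 = 8^2 + 0 = 64
L1^2 + L2^2 = 64 + 9 = 73
Numerator = 64 - 73 = -9
Denominator = 2*8*3 = 48
cos(theta2) = -9/48 = -3/16

-3/16


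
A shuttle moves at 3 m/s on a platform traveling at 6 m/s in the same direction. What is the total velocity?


Given: object velocity = 3 m/s, platform velocity = 6 m/s (same direction)
Using classical velocity addition: v_total = v_object + v_platform
v_total = 3 + 6
v_total = 9 m/s

9 m/s


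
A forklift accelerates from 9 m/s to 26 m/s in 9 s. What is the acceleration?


Given: initial velocity v0 = 9 m/s, final velocity v = 26 m/s, time t = 9 s
Using a = (v - v0) / t
a = (26 - 9) / 9
a = 17 / 9
a = 17/9 m/s^2

17/9 m/s^2


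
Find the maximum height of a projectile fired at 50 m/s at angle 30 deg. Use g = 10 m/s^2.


Given: v0 = 50 m/s, theta = 30 deg, g = 10 m/s^2
sin^2(30) = 1/4
Using H = v0^2 * sin^2(theta) / (2*g)
H = 50^2 * 1/4 / (2*10)
H = 2500 * 1/4 / 20
H = 625 / 20
H = 125/4 m

125/4 m


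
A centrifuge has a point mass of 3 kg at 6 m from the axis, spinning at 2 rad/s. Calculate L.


Given: m = 3 kg, r = 6 m, omega = 2 rad/s
For a point mass: I = m*r^2
I = 3*6^2 = 3*36 = 108
L = I*omega = 108*2
L = 216 kg*m^2/s

216 kg*m^2/s


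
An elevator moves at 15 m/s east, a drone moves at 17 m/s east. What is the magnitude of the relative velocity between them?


Given: v_A = 15 m/s east, v_B = 17 m/s east
Both move in the same direction; relative speed = |v_A - v_B|
|15 - 17| = |-2|
= 2 m/s

2 m/s


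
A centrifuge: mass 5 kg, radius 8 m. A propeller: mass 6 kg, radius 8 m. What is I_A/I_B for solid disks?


Given: M1=5 kg, R1=8 m, M2=6 kg, R2=8 m
For a disk: I = (1/2)*M*R^2, so I_A/I_B = (M1*R1^2)/(M2*R2^2)
M1*R1^2 = 5*64 = 320
M2*R2^2 = 6*64 = 384
I_A/I_B = 320/384 = 5/6

5/6


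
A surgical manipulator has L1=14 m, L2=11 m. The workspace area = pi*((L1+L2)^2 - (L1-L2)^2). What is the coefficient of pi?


Given: L1 = 14, L2 = 11
(L1+L2)^2 = (25)^2 = 625
(L1-L2)^2 = (3)^2 = 9
Difference = 625 - 9 = 616
This equals 4*L1*L2 = 4*14*11 = 616
Workspace area = 616*pi

616


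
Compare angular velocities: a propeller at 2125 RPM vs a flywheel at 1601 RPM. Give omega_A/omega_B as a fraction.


Given: RPM_A = 2125, RPM_B = 1601
omega = 2*pi*RPM/60, so omega_A/omega_B = RPM_A / RPM_B
omega_A/omega_B = 2125 / 1601
omega_A/omega_B = 2125/1601

2125/1601


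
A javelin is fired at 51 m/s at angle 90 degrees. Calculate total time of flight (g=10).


Given: v0 = 51 m/s, theta = 90 deg, g = 10 m/s^2
sin(90) = 1
Using T = 2*v0*sin(theta) / g
T = 2*51*1 / 10
T = 102 / 10
T = 51/5 s

51/5 s


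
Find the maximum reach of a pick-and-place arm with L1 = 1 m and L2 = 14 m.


Given: L1 = 1 m, L2 = 14 m
For a 2-link planar arm, max reach = L1 + L2 (fully extended)
Max reach = 1 + 14
Max reach = 15 m

15 m


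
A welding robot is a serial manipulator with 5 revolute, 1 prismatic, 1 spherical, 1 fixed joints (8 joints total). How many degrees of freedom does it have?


Given: serial robot with 5 revolute, 1 prismatic, 1 spherical, 1 fixed joints
DOF contribution per joint type: revolute=1, prismatic=1, spherical=3, fixed=0
DOF = 5*1 + 1*1 + 1*3 + 1*0
DOF = 9

9


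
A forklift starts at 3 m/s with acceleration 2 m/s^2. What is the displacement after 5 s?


Given: v0 = 3 m/s, a = 2 m/s^2, t = 5 s
Using s = v0*t + (1/2)*a*t^2
s = 3*5 + (1/2)*2*5^2
s = 15 + (1/2)*50
s = 15 + 25
s = 40

40 m


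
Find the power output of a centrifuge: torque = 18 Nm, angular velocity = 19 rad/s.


Given: tau = 18 Nm, omega = 19 rad/s
Using P = tau * omega
P = 18 * 19
P = 342 W

342 W


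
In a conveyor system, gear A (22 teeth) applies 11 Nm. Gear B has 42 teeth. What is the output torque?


Given: N1 = 22, N2 = 42, T1 = 11 Nm
Using T2/T1 = N2/N1
T2 = T1 * N2 / N1
T2 = 11 * 42 / 22
T2 = 462 / 22
T2 = 21 Nm

21 Nm


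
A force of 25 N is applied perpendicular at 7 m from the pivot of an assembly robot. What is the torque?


Given: F = 25 N, r = 7 m, angle = 90 deg (perpendicular)
Using tau = F * r * sin(90)
sin(90) = 1
tau = 25 * 7 * 1
tau = 175 Nm

175 Nm


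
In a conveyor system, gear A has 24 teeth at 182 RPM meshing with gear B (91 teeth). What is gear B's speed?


Given: N1 = 24 teeth, w1 = 182 RPM, N2 = 91 teeth
Using N1*w1 = N2*w2
w2 = N1*w1 / N2
w2 = 24*182 / 91
w2 = 4368 / 91
w2 = 48 RPM

48 RPM


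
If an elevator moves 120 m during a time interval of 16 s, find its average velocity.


Given: distance d = 120 m, time t = 16 s
Using v = d / t
v = 120 / 16
v = 15/2 m/s

15/2 m/s


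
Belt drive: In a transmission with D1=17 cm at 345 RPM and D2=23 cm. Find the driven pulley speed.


Given: D1 = 17 cm, w1 = 345 RPM, D2 = 23 cm
Using D1*w1 = D2*w2
w2 = D1*w1 / D2
w2 = 17*345 / 23
w2 = 5865 / 23
w2 = 255 RPM

255 RPM


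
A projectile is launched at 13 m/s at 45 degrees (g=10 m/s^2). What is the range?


Given: v0 = 13 m/s, theta = 45 deg, g = 10 m/s^2
sin(2*45) = sin(90) = 1
Using R = v0^2 * sin(2*theta) / g
R = 13^2 * 1 / 10
R = 169 / 10
R = 169/10 m

169/10 m


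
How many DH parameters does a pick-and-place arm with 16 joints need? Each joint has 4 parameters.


Given: 16 joints, 4 DH parameters per joint (d, theta, a, alpha)
Total DH parameters = number_of_joints * 4
Total = 16 * 4
Total = 64

64


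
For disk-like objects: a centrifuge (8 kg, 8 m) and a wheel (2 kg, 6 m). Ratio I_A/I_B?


Given: M1=8 kg, R1=8 m, M2=2 kg, R2=6 m
For a disk: I = (1/2)*M*R^2, so I_A/I_B = (M1*R1^2)/(M2*R2^2)
M1*R1^2 = 8*64 = 512
M2*R2^2 = 2*36 = 72
I_A/I_B = 512/72 = 64/9

64/9


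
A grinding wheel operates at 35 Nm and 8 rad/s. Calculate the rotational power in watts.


Given: tau = 35 Nm, omega = 8 rad/s
Using P = tau * omega
P = 35 * 8
P = 280 W

280 W


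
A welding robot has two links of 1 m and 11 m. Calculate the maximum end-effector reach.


Given: L1 = 1 m, L2 = 11 m
For a 2-link planar arm, max reach = L1 + L2 (fully extended)
Max reach = 1 + 11
Max reach = 12 m

12 m


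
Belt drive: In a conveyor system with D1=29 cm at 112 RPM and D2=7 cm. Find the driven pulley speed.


Given: D1 = 29 cm, w1 = 112 RPM, D2 = 7 cm
Using D1*w1 = D2*w2
w2 = D1*w1 / D2
w2 = 29*112 / 7
w2 = 3248 / 7
w2 = 464 RPM

464 RPM


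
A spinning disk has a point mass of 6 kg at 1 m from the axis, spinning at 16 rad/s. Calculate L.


Given: m = 6 kg, r = 1 m, omega = 16 rad/s
For a point mass: I = m*r^2
I = 6*1^2 = 6*1 = 6
L = I*omega = 6*16
L = 96 kg*m^2/s

96 kg*m^2/s


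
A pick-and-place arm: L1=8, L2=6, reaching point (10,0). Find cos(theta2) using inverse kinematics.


Given: L1 = 8, L2 = 6, target (x, y) = (10, 0)
Using cos(theta2) = (x^2 + y^2 - L1^2 - L2^2) / (2*L1*L2)
x^2 + y^2 = 10^2 + 0 = 100
L1^2 + L2^2 = 64 + 36 = 100
Numerator = 100 - 100 = 0
Denominator = 2*8*6 = 96
cos(theta2) = 0/96 = 0

0


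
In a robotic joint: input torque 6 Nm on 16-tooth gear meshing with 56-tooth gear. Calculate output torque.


Given: N1 = 16, N2 = 56, T1 = 6 Nm
Using T2/T1 = N2/N1
T2 = T1 * N2 / N1
T2 = 6 * 56 / 16
T2 = 336 / 16
T2 = 21 Nm

21 Nm


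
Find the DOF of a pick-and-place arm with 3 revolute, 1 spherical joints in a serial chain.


Given: serial robot with 3 revolute, 1 spherical joints
DOF contribution per joint type: revolute=1, prismatic=1, spherical=3, fixed=0
DOF = 3*1 + 1*3
DOF = 6

6


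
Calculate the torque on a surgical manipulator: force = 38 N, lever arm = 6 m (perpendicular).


Given: F = 38 N, r = 6 m, angle = 90 deg (perpendicular)
Using tau = F * r * sin(90)
sin(90) = 1
tau = 38 * 6 * 1
tau = 228 Nm

228 Nm


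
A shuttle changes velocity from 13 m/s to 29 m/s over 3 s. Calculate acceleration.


Given: initial velocity v0 = 13 m/s, final velocity v = 29 m/s, time t = 3 s
Using a = (v - v0) / t
a = (29 - 13) / 3
a = 16 / 3
a = 16/3 m/s^2

16/3 m/s^2


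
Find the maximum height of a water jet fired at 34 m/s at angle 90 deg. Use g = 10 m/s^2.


Given: v0 = 34 m/s, theta = 90 deg, g = 10 m/s^2
sin^2(90) = 1
Using H = v0^2 * sin^2(theta) / (2*g)
H = 34^2 * 1 / (2*10)
H = 1156 * 1 / 20
H = 1156 / 20
H = 289/5 m

289/5 m


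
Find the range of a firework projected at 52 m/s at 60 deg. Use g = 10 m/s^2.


Given: v0 = 52 m/s, theta = 60 deg, g = 10 m/s^2
sin(2*60) = sin(120) = sqrt(3)/2
Using R = v0^2 * sin(2*theta) / g
R = 52^2 * (sqrt(3)/2) / 10
R = 2704 * sqrt(3) / 20
R = 676/5*sqrt(3) m

676/5*sqrt(3) m


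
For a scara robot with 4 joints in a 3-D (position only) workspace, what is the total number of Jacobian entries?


Given: task space dimension = 3, joints = 4
Jacobian is a 3 x 4 matrix
Total entries = rows * columns
Total = 3 * 4
Total = 12

12


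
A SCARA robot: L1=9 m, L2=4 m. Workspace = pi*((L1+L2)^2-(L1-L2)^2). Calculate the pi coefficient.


Given: L1 = 9, L2 = 4
(L1+L2)^2 = (13)^2 = 169
(L1-L2)^2 = (5)^2 = 25
Difference = 169 - 25 = 144
This equals 4*L1*L2 = 4*9*4 = 144
Workspace area = 144*pi

144


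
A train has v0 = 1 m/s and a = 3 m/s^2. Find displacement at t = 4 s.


Given: v0 = 1 m/s, a = 3 m/s^2, t = 4 s
Using s = v0*t + (1/2)*a*t^2
s = 1*4 + (1/2)*3*4^2
s = 4 + (1/2)*48
s = 4 + 24
s = 28

28 m


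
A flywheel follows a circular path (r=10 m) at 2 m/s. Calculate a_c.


Given: v = 2 m/s, r = 10 m
Using a_c = v^2 / r
a_c = 2^2 / 10
a_c = 4 / 10
a_c = 2/5 m/s^2

2/5 m/s^2


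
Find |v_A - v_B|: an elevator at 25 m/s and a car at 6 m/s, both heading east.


Given: v_A = 25 m/s east, v_B = 6 m/s east
Both move in the same direction; relative speed = |v_A - v_B|
|25 - 6| = |19|
= 19 m/s

19 m/s


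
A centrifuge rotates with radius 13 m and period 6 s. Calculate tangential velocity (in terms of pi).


Given: radius r = 13 m, period T = 6 s
Using v = 2*pi*r / T
v = 2*pi*13 / 6
v = 26*pi / 6
v = 13/3*pi m/s

13/3*pi m/s


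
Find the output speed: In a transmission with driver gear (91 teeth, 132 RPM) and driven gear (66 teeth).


Given: N1 = 91 teeth, w1 = 132 RPM, N2 = 66 teeth
Using N1*w1 = N2*w2
w2 = N1*w1 / N2
w2 = 91*132 / 66
w2 = 12012 / 66
w2 = 182 RPM

182 RPM


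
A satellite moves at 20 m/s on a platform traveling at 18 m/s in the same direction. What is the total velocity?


Given: object velocity = 20 m/s, platform velocity = 18 m/s (same direction)
Using classical velocity addition: v_total = v_object + v_platform
v_total = 20 + 18
v_total = 38 m/s

38 m/s


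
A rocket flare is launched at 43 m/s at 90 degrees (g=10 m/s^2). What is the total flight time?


Given: v0 = 43 m/s, theta = 90 deg, g = 10 m/s^2
sin(90) = 1
Using T = 2*v0*sin(theta) / g
T = 2*43*1 / 10
T = 86 / 10
T = 43/5 s

43/5 s


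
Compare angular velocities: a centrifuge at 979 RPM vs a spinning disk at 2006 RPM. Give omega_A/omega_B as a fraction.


Given: RPM_A = 979, RPM_B = 2006
omega = 2*pi*RPM/60, so omega_A/omega_B = RPM_A / RPM_B
omega_A/omega_B = 979 / 2006
omega_A/omega_B = 979/2006

979/2006


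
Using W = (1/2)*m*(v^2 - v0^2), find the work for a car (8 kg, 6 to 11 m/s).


Given: m = 8 kg, v0 = 6 m/s, v = 11 m/s
Using W = (1/2)*m*(v^2 - v0^2)
v^2 = 11^2 = 121
v0^2 = 6^2 = 36
v^2 - v0^2 = 121 - 36 = 85
W = (1/2)*8*85 = 340 J

340 J


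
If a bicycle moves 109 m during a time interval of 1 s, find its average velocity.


Given: distance d = 109 m, time t = 1 s
Using v = d / t
v = 109 / 1
v = 109 m/s

109 m/s


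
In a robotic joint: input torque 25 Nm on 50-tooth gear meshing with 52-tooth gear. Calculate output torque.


Given: N1 = 50, N2 = 52, T1 = 25 Nm
Using T2/T1 = N2/N1
T2 = T1 * N2 / N1
T2 = 25 * 52 / 50
T2 = 1300 / 50
T2 = 26 Nm

26 Nm


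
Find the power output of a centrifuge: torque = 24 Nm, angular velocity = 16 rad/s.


Given: tau = 24 Nm, omega = 16 rad/s
Using P = tau * omega
P = 24 * 16
P = 384 W

384 W


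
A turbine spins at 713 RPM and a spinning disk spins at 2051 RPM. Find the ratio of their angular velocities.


Given: RPM_A = 713, RPM_B = 2051
omega = 2*pi*RPM/60, so omega_A/omega_B = RPM_A / RPM_B
omega_A/omega_B = 713 / 2051
omega_A/omega_B = 713/2051

713/2051


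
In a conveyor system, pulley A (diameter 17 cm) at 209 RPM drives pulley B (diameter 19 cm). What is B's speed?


Given: D1 = 17 cm, w1 = 209 RPM, D2 = 19 cm
Using D1*w1 = D2*w2
w2 = D1*w1 / D2
w2 = 17*209 / 19
w2 = 3553 / 19
w2 = 187 RPM

187 RPM


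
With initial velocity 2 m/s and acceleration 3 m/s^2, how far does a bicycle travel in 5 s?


Given: v0 = 2 m/s, a = 3 m/s^2, t = 5 s
Using s = v0*t + (1/2)*a*t^2
s = 2*5 + (1/2)*3*5^2
s = 10 + (1/2)*75
s = 10 + 75/2
s = 95/2

95/2 m


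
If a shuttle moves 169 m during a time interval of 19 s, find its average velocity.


Given: distance d = 169 m, time t = 19 s
Using v = d / t
v = 169 / 19
v = 169/19 m/s

169/19 m/s


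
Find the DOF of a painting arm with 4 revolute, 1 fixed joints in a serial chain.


Given: serial robot with 4 revolute, 1 fixed joints
DOF contribution per joint type: revolute=1, prismatic=1, spherical=3, fixed=0
DOF = 4*1 + 1*0
DOF = 4

4


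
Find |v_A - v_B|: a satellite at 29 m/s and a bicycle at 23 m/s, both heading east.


Given: v_A = 29 m/s east, v_B = 23 m/s east
Both move in the same direction; relative speed = |v_A - v_B|
|29 - 23| = |6|
= 6 m/s

6 m/s


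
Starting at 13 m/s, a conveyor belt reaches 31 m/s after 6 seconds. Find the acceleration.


Given: initial velocity v0 = 13 m/s, final velocity v = 31 m/s, time t = 6 s
Using a = (v - v0) / t
a = (31 - 13) / 6
a = 18 / 6
a = 3 m/s^2

3 m/s^2


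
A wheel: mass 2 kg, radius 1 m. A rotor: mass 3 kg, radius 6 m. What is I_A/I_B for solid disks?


Given: M1=2 kg, R1=1 m, M2=3 kg, R2=6 m
For a disk: I = (1/2)*M*R^2, so I_A/I_B = (M1*R1^2)/(M2*R2^2)
M1*R1^2 = 2*1 = 2
M2*R2^2 = 3*36 = 108
I_A/I_B = 2/108 = 1/54

1/54


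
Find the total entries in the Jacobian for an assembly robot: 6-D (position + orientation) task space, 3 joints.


Given: task space dimension = 6, joints = 3
Jacobian is a 6 x 3 matrix
Total entries = rows * columns
Total = 6 * 3
Total = 18

18


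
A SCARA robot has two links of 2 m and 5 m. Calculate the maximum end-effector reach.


Given: L1 = 2 m, L2 = 5 m
For a 2-link planar arm, max reach = L1 + L2 (fully extended)
Max reach = 2 + 5
Max reach = 7 m

7 m


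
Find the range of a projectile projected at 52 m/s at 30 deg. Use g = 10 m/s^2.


Given: v0 = 52 m/s, theta = 30 deg, g = 10 m/s^2
sin(2*30) = sin(60) = sqrt(3)/2
Using R = v0^2 * sin(2*theta) / g
R = 52^2 * (sqrt(3)/2) / 10
R = 2704 * sqrt(3) / 20
R = 676/5*sqrt(3) m

676/5*sqrt(3) m


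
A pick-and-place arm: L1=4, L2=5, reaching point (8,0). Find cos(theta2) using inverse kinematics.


Given: L1 = 4, L2 = 5, target (x, y) = (8, 0)
Using cos(theta2) = (x^2 + y^2 - L1^2 - L2^2) / (2*L1*L2)
x^2 + y^2 = 8^2 + 0 = 64
L1^2 + L2^2 = 16 + 25 = 41
Numerator = 64 - 41 = 23
Denominator = 2*4*5 = 40
cos(theta2) = 23/40 = 23/40

23/40


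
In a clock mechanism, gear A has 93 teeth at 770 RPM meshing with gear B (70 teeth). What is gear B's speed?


Given: N1 = 93 teeth, w1 = 770 RPM, N2 = 70 teeth
Using N1*w1 = N2*w2
w2 = N1*w1 / N2
w2 = 93*770 / 70
w2 = 71610 / 70
w2 = 1023 RPM

1023 RPM


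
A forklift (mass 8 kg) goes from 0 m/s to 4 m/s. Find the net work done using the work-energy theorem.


Given: m = 8 kg, v0 = 0 m/s, v = 4 m/s
Using W = (1/2)*m*(v^2 - v0^2)
v^2 = 4^2 = 16
v0^2 = 0^2 = 0
v^2 - v0^2 = 16 - 0 = 16
W = (1/2)*8*16 = 64 J

64 J


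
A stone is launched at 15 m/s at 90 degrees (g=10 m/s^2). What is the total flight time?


Given: v0 = 15 m/s, theta = 90 deg, g = 10 m/s^2
sin(90) = 1
Using T = 2*v0*sin(theta) / g
T = 2*15*1 / 10
T = 30 / 10
T = 3 s

3 s


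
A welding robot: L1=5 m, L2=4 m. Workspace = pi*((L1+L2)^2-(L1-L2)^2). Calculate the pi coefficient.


Given: L1 = 5, L2 = 4
(L1+L2)^2 = (9)^2 = 81
(L1-L2)^2 = (1)^2 = 1
Difference = 81 - 1 = 80
This equals 4*L1*L2 = 4*5*4 = 80
Workspace area = 80*pi

80


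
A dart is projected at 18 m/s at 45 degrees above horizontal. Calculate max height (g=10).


Given: v0 = 18 m/s, theta = 45 deg, g = 10 m/s^2
sin^2(45) = 1/2
Using H = v0^2 * sin^2(theta) / (2*g)
H = 18^2 * 1/2 / (2*10)
H = 324 * 1/2 / 20
H = 162 / 20
H = 81/10 m

81/10 m


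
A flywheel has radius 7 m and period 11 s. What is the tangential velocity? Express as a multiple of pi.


Given: radius r = 7 m, period T = 11 s
Using v = 2*pi*r / T
v = 2*pi*7 / 11
v = 14*pi / 11
v = 14/11*pi m/s

14/11*pi m/s


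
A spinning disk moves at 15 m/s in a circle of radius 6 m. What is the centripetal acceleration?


Given: v = 15 m/s, r = 6 m
Using a_c = v^2 / r
a_c = 15^2 / 6
a_c = 225 / 6
a_c = 75/2 m/s^2

75/2 m/s^2


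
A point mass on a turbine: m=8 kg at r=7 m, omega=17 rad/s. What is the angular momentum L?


Given: m = 8 kg, r = 7 m, omega = 17 rad/s
For a point mass: I = m*r^2
I = 8*7^2 = 8*49 = 392
L = I*omega = 392*17
L = 6664 kg*m^2/s

6664 kg*m^2/s


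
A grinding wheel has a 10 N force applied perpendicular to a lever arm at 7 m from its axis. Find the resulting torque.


Given: F = 10 N, r = 7 m, angle = 90 deg (perpendicular)
Using tau = F * r * sin(90)
sin(90) = 1
tau = 10 * 7 * 1
tau = 70 Nm

70 Nm


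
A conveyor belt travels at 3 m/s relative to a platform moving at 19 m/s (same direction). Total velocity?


Given: object velocity = 3 m/s, platform velocity = 19 m/s (same direction)
Using classical velocity addition: v_total = v_object + v_platform
v_total = 3 + 19
v_total = 22 m/s

22 m/s


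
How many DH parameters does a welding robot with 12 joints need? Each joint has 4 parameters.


Given: 12 joints, 4 DH parameters per joint (d, theta, a, alpha)
Total DH parameters = number_of_joints * 4
Total = 12 * 4
Total = 48

48


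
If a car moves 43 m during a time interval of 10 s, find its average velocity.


Given: distance d = 43 m, time t = 10 s
Using v = d / t
v = 43 / 10
v = 43/10 m/s

43/10 m/s


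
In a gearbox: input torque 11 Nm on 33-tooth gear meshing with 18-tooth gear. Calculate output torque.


Given: N1 = 33, N2 = 18, T1 = 11 Nm
Using T2/T1 = N2/N1
T2 = T1 * N2 / N1
T2 = 11 * 18 / 33
T2 = 198 / 33
T2 = 6 Nm

6 Nm


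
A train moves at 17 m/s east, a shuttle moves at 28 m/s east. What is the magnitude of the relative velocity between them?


Given: v_A = 17 m/s east, v_B = 28 m/s east
Both move in the same direction; relative speed = |v_A - v_B|
|17 - 28| = |-11|
= 11 m/s

11 m/s


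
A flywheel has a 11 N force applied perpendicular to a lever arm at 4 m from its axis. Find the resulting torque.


Given: F = 11 N, r = 4 m, angle = 90 deg (perpendicular)
Using tau = F * r * sin(90)
sin(90) = 1
tau = 11 * 4 * 1
tau = 44 Nm

44 Nm


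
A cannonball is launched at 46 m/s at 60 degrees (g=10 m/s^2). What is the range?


Given: v0 = 46 m/s, theta = 60 deg, g = 10 m/s^2
sin(2*60) = sin(120) = sqrt(3)/2
Using R = v0^2 * sin(2*theta) / g
R = 46^2 * (sqrt(3)/2) / 10
R = 2116 * sqrt(3) / 20
R = 529/5*sqrt(3) m

529/5*sqrt(3) m


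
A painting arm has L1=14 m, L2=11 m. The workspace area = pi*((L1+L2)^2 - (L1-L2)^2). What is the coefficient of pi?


Given: L1 = 14, L2 = 11
(L1+L2)^2 = (25)^2 = 625
(L1-L2)^2 = (3)^2 = 9
Difference = 625 - 9 = 616
This equals 4*L1*L2 = 4*14*11 = 616
Workspace area = 616*pi

616


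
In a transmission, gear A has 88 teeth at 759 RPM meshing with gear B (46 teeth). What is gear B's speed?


Given: N1 = 88 teeth, w1 = 759 RPM, N2 = 46 teeth
Using N1*w1 = N2*w2
w2 = N1*w1 / N2
w2 = 88*759 / 46
w2 = 66792 / 46
w2 = 1452 RPM

1452 RPM


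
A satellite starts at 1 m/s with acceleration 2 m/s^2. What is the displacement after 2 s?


Given: v0 = 1 m/s, a = 2 m/s^2, t = 2 s
Using s = v0*t + (1/2)*a*t^2
s = 1*2 + (1/2)*2*2^2
s = 2 + (1/2)*8
s = 2 + 4
s = 6

6 m


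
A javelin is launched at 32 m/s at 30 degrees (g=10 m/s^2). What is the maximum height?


Given: v0 = 32 m/s, theta = 30 deg, g = 10 m/s^2
sin^2(30) = 1/4
Using H = v0^2 * sin^2(theta) / (2*g)
H = 32^2 * 1/4 / (2*10)
H = 1024 * 1/4 / 20
H = 256 / 20
H = 64/5 m

64/5 m


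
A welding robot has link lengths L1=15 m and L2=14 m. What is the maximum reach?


Given: L1 = 15 m, L2 = 14 m
For a 2-link planar arm, max reach = L1 + L2 (fully extended)
Max reach = 15 + 14
Max reach = 29 m

29 m


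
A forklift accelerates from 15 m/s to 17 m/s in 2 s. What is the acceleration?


Given: initial velocity v0 = 15 m/s, final velocity v = 17 m/s, time t = 2 s
Using a = (v - v0) / t
a = (17 - 15) / 2
a = 2 / 2
a = 1 m/s^2

1 m/s^2


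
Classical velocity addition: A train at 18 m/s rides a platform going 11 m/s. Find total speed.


Given: object velocity = 18 m/s, platform velocity = 11 m/s (same direction)
Using classical velocity addition: v_total = v_object + v_platform
v_total = 18 + 11
v_total = 29 m/s

29 m/s


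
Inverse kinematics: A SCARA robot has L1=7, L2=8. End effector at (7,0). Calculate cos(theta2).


Given: L1 = 7, L2 = 8, target (x, y) = (7, 0)
Using cos(theta2) = (x^2 + y^2 - L1^2 - L2^2) / (2*L1*L2)
x^2 + y^2 = 7^2 + 0 = 49
L1^2 + L2^2 = 49 + 64 = 113
Numerator = 49 - 113 = -64
Denominator = 2*7*8 = 112
cos(theta2) = -64/112 = -4/7

-4/7


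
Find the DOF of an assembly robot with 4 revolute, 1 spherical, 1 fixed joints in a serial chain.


Given: serial robot with 4 revolute, 1 spherical, 1 fixed joints
DOF contribution per joint type: revolute=1, prismatic=1, spherical=3, fixed=0
DOF = 4*1 + 1*3 + 1*0
DOF = 7

7


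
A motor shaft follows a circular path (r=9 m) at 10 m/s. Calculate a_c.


Given: v = 10 m/s, r = 9 m
Using a_c = v^2 / r
a_c = 10^2 / 9
a_c = 100 / 9
a_c = 100/9 m/s^2

100/9 m/s^2


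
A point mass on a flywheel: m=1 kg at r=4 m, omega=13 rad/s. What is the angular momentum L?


Given: m = 1 kg, r = 4 m, omega = 13 rad/s
For a point mass: I = m*r^2
I = 1*4^2 = 1*16 = 16
L = I*omega = 16*13
L = 208 kg*m^2/s

208 kg*m^2/s


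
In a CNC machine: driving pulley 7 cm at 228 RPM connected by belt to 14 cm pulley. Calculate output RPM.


Given: D1 = 7 cm, w1 = 228 RPM, D2 = 14 cm
Using D1*w1 = D2*w2
w2 = D1*w1 / D2
w2 = 7*228 / 14
w2 = 1596 / 14
w2 = 114 RPM

114 RPM


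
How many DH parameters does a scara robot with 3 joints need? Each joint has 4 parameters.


Given: 3 joints, 4 DH parameters per joint (d, theta, a, alpha)
Total DH parameters = number_of_joints * 4
Total = 3 * 4
Total = 12

12


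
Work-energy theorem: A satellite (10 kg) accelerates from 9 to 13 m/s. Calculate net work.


Given: m = 10 kg, v0 = 9 m/s, v = 13 m/s
Using W = (1/2)*m*(v^2 - v0^2)
v^2 = 13^2 = 169
v0^2 = 9^2 = 81
v^2 - v0^2 = 169 - 81 = 88
W = (1/2)*10*88 = 440 J

440 J


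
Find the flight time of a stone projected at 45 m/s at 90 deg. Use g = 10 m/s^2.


Given: v0 = 45 m/s, theta = 90 deg, g = 10 m/s^2
sin(90) = 1
Using T = 2*v0*sin(theta) / g
T = 2*45*1 / 10
T = 90 / 10
T = 9 s

9 s


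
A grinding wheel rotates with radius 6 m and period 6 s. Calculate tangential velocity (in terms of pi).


Given: radius r = 6 m, period T = 6 s
Using v = 2*pi*r / T
v = 2*pi*6 / 6
v = 12*pi / 6
v = 2*pi m/s

2*pi m/s


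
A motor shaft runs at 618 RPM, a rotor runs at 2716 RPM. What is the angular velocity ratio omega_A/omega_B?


Given: RPM_A = 618, RPM_B = 2716
omega = 2*pi*RPM/60, so omega_A/omega_B = RPM_A / RPM_B
omega_A/omega_B = 618 / 2716
omega_A/omega_B = 309/1358

309/1358


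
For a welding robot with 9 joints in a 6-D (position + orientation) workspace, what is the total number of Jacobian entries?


Given: task space dimension = 6, joints = 9
Jacobian is a 6 x 9 matrix
Total entries = rows * columns
Total = 6 * 9
Total = 54

54


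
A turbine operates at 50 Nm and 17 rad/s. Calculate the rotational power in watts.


Given: tau = 50 Nm, omega = 17 rad/s
Using P = tau * omega
P = 50 * 17
P = 850 W

850 W


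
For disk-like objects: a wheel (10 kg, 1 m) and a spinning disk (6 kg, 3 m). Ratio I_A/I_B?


Given: M1=10 kg, R1=1 m, M2=6 kg, R2=3 m
For a disk: I = (1/2)*M*R^2, so I_A/I_B = (M1*R1^2)/(M2*R2^2)
M1*R1^2 = 10*1 = 10
M2*R2^2 = 6*9 = 54
I_A/I_B = 10/54 = 5/27

5/27
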